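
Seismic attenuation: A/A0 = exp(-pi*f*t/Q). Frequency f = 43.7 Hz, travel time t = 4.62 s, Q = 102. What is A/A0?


pi*f*t/Q = pi*43.7*4.62/102 = 6.218321
A/A0 = exp(-6.218321) = 0.001993

0.001993


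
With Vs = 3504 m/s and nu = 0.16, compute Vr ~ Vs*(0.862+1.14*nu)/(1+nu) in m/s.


Numerator factor = 0.862 + 1.14*0.16 = 1.0444
Denominator = 1 + 0.16 = 1.16
Vr = 3504 * 1.0444 / 1.16 = 3154.81 m/s

3154.81


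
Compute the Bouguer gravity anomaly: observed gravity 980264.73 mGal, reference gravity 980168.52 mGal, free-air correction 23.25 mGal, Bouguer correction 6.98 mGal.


BA = g_obs - g_ref + FAC - BC
= 980264.73 - 980168.52 + 23.25 - 6.98
= 112.48 mGal

112.48


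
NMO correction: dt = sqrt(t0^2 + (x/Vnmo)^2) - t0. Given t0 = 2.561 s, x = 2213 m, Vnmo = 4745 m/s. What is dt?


x/Vnmo = 2213/4745 = 0.466386
(x/Vnmo)^2 = 0.217516
t0^2 = 6.558721
sqrt(6.558721 + 0.217516) = 2.603121
dt = 2.603121 - 2.561 = 0.042121

0.042121


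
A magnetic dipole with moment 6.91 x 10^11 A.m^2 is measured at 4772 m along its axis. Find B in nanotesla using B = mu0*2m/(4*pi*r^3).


m = 6.91 x 10^11 = 691000000000 A.m^2
2m = 1382000000000 A.m^2
r^3 = 4772^3 = 108667907648
B = (4pi*10^-7) * 1382000000000 / (4*pi * 108667907648) * 1e9
= 1736672.418904 / 1365561201391.72 * 1e9
= 1271.7646 nT

1271.7646


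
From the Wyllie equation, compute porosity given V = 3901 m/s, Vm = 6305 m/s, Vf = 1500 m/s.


1/V - 1/Vm = 1/3901 - 1/6305 = 9.774e-05
1/Vf - 1/Vm = 1/1500 - 1/6305 = 0.00050806
phi = 9.774e-05 / 0.00050806 = 0.1924

0.1924


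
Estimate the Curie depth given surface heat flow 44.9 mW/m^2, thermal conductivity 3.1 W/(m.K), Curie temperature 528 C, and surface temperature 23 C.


T_Curie - T_surf = 528 - 23 = 505 C
Convert q to W/m^2: 44.9 mW/m^2 = 0.0449 W/m^2
d = 505 * 3.1 / 0.0449 = 34866.37 m

34866.37


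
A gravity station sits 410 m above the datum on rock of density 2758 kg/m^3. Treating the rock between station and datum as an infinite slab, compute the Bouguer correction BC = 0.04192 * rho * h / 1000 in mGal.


BC = 0.04192 * rho * h / 1000
= 0.04192 * 2758 * 410 / 1000
= 47.4023 mGal

47.4023


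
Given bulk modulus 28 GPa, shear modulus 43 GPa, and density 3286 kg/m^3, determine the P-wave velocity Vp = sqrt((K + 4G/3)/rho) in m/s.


First compute the effective modulus:
K + 4G/3 = 28e9 + 4*43e9/3 = 85333333333.33 Pa
Then divide by density:
85333333333.33 / 3286 = 25968756.34 Pa/(kg/m^3)
Take the square root:
Vp = sqrt(25968756.34) = 5095.95 m/s

5095.95


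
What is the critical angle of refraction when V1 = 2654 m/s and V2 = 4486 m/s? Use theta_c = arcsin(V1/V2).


V1/V2 = 2654/4486 = 0.591618
theta_c = arcsin(0.591618) = 36.2719 degrees

36.2719


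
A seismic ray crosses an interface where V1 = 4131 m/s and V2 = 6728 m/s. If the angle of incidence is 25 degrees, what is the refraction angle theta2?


sin(theta1) = sin(25 deg) = 0.422618
sin(theta2) = V2/V1 * sin(theta1) = 6728/4131 * 0.422618 = 0.688302
theta2 = arcsin(0.688302) = 43.4958 degrees

43.4958


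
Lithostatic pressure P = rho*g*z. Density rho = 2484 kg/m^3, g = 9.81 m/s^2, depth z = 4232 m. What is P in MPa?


P = rho * g * z / 1e6
= 2484 * 9.81 * 4232 / 1e6
= 103125545.28 / 1e6
= 103.1255 MPa

103.1255


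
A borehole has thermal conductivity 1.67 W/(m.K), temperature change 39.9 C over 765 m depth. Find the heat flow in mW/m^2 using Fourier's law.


q = k * dT / dz * 1000
= 1.67 * 39.9 / 765 * 1000
= 0.087102 * 1000
= 87.102 mW/m^2

87.102


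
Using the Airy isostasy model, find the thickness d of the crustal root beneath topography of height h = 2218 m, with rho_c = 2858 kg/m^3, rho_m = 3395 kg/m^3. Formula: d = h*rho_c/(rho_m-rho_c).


rho_m - rho_c = 3395 - 2858 = 537
d = 2218 * 2858 / 537
= 6339044 / 537
= 11804.55 m

11804.55


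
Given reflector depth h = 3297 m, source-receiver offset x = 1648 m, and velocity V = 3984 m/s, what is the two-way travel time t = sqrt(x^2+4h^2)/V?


x^2 + 4h^2 = 1648^2 + 4*3297^2 = 2715904 + 43480836 = 46196740
sqrt(46196740) = 6796.8184
t = 6796.8184 / 3984 = 1.706 s

1.706


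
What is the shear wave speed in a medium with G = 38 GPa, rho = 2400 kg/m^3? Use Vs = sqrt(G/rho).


Convert G to Pa: G = 38e9 Pa
Compute G/rho = 38e9 / 2400 = 15833333.3333
Vs = sqrt(15833333.3333) = 3979.11 m/s

3979.11


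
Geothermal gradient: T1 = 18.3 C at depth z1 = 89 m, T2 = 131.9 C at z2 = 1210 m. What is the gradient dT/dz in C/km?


dT = 131.9 - 18.3 = 113.6 C
dz = 1210 - 89 = 1121 m
gradient = dT/dz * 1000 = 113.6/1121 * 1000 = 101.3381 C/km

101.3381


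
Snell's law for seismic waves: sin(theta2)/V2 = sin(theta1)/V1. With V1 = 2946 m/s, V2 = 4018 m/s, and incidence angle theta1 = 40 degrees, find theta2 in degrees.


sin(theta1) = sin(40 deg) = 0.642788
sin(theta2) = V2/V1 * sin(theta1) = 4018/2946 * 0.642788 = 0.876687
theta2 = arcsin(0.876687) = 61.2453 degrees

61.2453


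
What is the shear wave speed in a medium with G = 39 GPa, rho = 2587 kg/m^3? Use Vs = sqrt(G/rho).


Convert G to Pa: G = 39e9 Pa
Compute G/rho = 39e9 / 2587 = 15075376.8844
Vs = sqrt(15075376.8844) = 3882.7 m/s

3882.7


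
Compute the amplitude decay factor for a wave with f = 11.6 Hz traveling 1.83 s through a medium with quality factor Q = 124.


pi*f*t/Q = pi*11.6*1.83/124 = 0.53782
A/A0 = exp(-0.53782) = 0.58402

0.58402


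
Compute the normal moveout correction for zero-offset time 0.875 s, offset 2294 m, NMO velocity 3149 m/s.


x/Vnmo = 2294/3149 = 0.728485
(x/Vnmo)^2 = 0.530691
t0^2 = 0.765625
sqrt(0.765625 + 0.530691) = 1.138559
dt = 1.138559 - 0.875 = 0.263559

0.263559


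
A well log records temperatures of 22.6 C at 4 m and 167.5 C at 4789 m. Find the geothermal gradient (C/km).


dT = 167.5 - 22.6 = 144.9 C
dz = 4789 - 4 = 4785 m
gradient = dT/dz * 1000 = 144.9/4785 * 1000 = 30.2821 C/km

30.2821


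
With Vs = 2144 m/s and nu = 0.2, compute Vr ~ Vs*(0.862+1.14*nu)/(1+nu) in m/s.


Numerator factor = 0.862 + 1.14*0.2 = 1.09
Denominator = 1 + 0.2 = 1.2
Vr = 2144 * 1.09 / 1.2 = 1947.47 m/s

1947.47


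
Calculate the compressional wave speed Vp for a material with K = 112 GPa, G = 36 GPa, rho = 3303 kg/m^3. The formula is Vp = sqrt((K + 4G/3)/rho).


First compute the effective modulus:
K + 4G/3 = 112e9 + 4*36e9/3 = 160000000000.0 Pa
Then divide by density:
160000000000.0 / 3303 = 48440811.3836 Pa/(kg/m^3)
Take the square root:
Vp = sqrt(48440811.3836) = 6959.94 m/s

6959.94


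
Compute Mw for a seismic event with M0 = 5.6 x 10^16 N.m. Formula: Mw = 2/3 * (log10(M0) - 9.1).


log10(M0) = log10(5.6 x 10^16) = 16.7482
Mw = 2/3 * (16.7482 - 9.1)
= 2/3 * 7.6482
= 5.1

5.1


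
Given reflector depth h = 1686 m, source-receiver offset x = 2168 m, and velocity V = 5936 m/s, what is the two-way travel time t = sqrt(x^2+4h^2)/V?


x^2 + 4h^2 = 2168^2 + 4*1686^2 = 4700224 + 11370384 = 16070608
sqrt(16070608) = 4008.8163
t = 4008.8163 / 5936 = 0.6753 s

0.6753


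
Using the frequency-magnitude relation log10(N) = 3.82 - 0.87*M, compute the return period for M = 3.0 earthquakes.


log10(N) = 3.82 - 0.87*3.0 = 1.21
N = 10^1.21 = 16.218101
T = 1/N = 1/16.218101 = 0.0617 years

0.0617


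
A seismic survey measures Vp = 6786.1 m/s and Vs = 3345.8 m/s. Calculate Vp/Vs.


Vp/Vs = 6786.1 / 3345.8
= 2.0282

2.0282


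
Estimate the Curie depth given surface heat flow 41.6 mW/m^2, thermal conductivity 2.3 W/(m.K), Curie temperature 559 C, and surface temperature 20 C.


T_Curie - T_surf = 559 - 20 = 539 C
Convert q to W/m^2: 41.6 mW/m^2 = 0.0416 W/m^2
d = 539 * 2.3 / 0.0416 = 29800.48 m

29800.48


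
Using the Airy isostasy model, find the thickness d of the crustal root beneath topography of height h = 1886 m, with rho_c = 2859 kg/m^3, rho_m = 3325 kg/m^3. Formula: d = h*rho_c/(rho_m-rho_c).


rho_m - rho_c = 3325 - 2859 = 466
d = 1886 * 2859 / 466
= 5392074 / 466
= 11570.97 m

11570.97


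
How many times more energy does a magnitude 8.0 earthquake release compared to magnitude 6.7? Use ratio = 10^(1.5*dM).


M2 - M1 = 8.0 - 6.7 = 1.3
1.5 * 1.3 = 1.95
ratio = 10^1.95 = 89.13

89.13


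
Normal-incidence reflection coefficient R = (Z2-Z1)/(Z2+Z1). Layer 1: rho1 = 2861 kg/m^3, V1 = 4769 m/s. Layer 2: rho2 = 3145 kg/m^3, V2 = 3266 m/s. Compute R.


Z1 = 2861 * 4769 = 13644109
Z2 = 3145 * 3266 = 10271570
R = (10271570 - 13644109) / (10271570 + 13644109) = -3372539 / 23915679 = -0.141

-0.141


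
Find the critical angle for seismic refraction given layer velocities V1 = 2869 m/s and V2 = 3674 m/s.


V1/V2 = 2869/3674 = 0.780893
theta_c = arcsin(0.780893) = 51.3424 degrees

51.3424


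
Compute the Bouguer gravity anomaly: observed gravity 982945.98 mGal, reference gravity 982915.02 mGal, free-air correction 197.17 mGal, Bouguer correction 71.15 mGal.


BA = g_obs - g_ref + FAC - BC
= 982945.98 - 982915.02 + 197.17 - 71.15
= 156.98 mGal

156.98


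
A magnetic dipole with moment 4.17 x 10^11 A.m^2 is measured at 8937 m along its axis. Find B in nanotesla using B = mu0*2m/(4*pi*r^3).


m = 4.17 x 10^11 = 417000000000 A.m^2
2m = 834000000000 A.m^2
r^3 = 8937^3 = 713797912953
B = (4pi*10^-7) * 834000000000 / (4*pi * 713797912953) * 1e9
= 1048035.309238 / 8969849117923.49 * 1e9
= 116.8398 nT

116.8398


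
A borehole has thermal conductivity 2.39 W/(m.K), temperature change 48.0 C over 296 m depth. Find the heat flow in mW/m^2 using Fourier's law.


q = k * dT / dz * 1000
= 2.39 * 48.0 / 296 * 1000
= 0.387568 * 1000
= 387.5676 mW/m^2

387.5676


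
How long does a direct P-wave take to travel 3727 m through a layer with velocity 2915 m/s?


t = x / V
= 3727 / 2915
= 1.2786 s

1.2786


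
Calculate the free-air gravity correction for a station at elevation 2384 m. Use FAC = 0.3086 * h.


FAC = 0.3086 * h
= 0.3086 * 2384
= 735.7024 mGal

735.7024


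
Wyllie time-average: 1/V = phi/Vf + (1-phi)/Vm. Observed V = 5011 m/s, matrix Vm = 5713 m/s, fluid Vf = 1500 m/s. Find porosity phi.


1/V - 1/Vm = 1/5011 - 1/5713 = 2.452e-05
1/Vf - 1/Vm = 1/1500 - 1/5713 = 0.00049163
phi = 2.452e-05 / 0.00049163 = 0.0499

0.0499


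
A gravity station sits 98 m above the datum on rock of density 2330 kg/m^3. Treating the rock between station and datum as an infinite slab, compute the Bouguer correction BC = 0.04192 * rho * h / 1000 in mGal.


BC = 0.04192 * rho * h / 1000
= 0.04192 * 2330 * 98 / 1000
= 9.572 mGal

9.572


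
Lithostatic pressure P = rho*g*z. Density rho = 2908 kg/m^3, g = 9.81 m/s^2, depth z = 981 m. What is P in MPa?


P = rho * g * z / 1e6
= 2908 * 9.81 * 981 / 1e6
= 27985457.88 / 1e6
= 27.9855 MPa

27.9855


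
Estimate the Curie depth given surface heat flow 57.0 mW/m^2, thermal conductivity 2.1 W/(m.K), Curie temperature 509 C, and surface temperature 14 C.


T_Curie - T_surf = 509 - 14 = 495 C
Convert q to W/m^2: 57.0 mW/m^2 = 0.057 W/m^2
d = 495 * 2.1 / 0.057 = 18236.84 m

18236.84


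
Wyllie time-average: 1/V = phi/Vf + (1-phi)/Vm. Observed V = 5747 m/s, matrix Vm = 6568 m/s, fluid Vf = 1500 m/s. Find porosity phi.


1/V - 1/Vm = 1/5747 - 1/6568 = 2.175e-05
1/Vf - 1/Vm = 1/1500 - 1/6568 = 0.00051441
phi = 2.175e-05 / 0.00051441 = 0.0423

0.0423


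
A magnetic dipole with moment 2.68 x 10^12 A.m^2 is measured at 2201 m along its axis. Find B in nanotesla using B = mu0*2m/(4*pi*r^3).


m = 2.68 x 10^12 = 2680000000000 A.m^2
2m = 5360000000000 A.m^2
r^3 = 2201^3 = 10662526601
B = (4pi*10^-7) * 5360000000000 / (4*pi * 10662526601) * 1e9
= 6735574.649297 / 133989260953.63 * 1e9
= 50269.5112 nT

50269.5112


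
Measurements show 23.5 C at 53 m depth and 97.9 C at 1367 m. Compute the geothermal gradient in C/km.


dT = 97.9 - 23.5 = 74.4 C
dz = 1367 - 53 = 1314 m
gradient = dT/dz * 1000 = 74.4/1314 * 1000 = 56.621 C/km

56.621


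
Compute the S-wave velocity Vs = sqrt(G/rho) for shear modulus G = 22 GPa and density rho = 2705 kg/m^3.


Convert G to Pa: G = 22e9 Pa
Compute G/rho = 22e9 / 2705 = 8133086.8762
Vs = sqrt(8133086.8762) = 2851.86 m/s

2851.86


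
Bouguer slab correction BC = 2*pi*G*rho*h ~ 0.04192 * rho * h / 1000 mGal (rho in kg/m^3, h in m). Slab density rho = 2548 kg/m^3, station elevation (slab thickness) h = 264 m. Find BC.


BC = 0.04192 * rho * h / 1000
= 0.04192 * 2548 * 264 / 1000
= 28.1984 mGal

28.1984


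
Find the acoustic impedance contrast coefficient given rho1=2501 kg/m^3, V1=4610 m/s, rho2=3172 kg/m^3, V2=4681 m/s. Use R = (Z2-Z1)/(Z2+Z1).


Z1 = 2501 * 4610 = 11529610
Z2 = 3172 * 4681 = 14848132
R = (14848132 - 11529610) / (14848132 + 11529610) = 3318522 / 26377742 = 0.1258

0.1258


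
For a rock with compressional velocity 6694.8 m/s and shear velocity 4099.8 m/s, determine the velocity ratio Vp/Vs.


Vp/Vs = 6694.8 / 4099.8
= 1.633

1.633


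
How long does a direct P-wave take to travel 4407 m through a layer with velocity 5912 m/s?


t = x / V
= 4407 / 5912
= 0.7454 s

0.7454


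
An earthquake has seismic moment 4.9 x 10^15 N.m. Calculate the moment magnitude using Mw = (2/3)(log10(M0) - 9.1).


log10(M0) = log10(4.9 x 10^15) = 15.6902
Mw = 2/3 * (15.6902 - 9.1)
= 2/3 * 6.5902
= 4.39

4.39


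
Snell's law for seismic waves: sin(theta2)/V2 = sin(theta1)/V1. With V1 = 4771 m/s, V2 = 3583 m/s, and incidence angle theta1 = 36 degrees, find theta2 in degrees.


sin(theta1) = sin(36 deg) = 0.587785
sin(theta2) = V2/V1 * sin(theta1) = 3583/4771 * 0.587785 = 0.441424
theta2 = arcsin(0.441424) = 26.1948 degrees

26.1948


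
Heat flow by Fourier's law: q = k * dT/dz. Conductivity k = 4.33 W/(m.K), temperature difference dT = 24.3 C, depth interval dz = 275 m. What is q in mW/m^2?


q = k * dT / dz * 1000
= 4.33 * 24.3 / 275 * 1000
= 0.382615 * 1000
= 382.6145 mW/m^2

382.6145


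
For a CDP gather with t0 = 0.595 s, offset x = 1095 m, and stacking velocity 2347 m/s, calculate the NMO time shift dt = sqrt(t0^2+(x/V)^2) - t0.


x/Vnmo = 1095/2347 = 0.466553
(x/Vnmo)^2 = 0.217672
t0^2 = 0.354025
sqrt(0.354025 + 0.217672) = 0.756106
dt = 0.756106 - 0.595 = 0.161106

0.161106


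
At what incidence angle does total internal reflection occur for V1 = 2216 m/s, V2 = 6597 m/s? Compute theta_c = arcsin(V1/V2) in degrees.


V1/V2 = 2216/6597 = 0.33591
theta_c = arcsin(0.33591) = 19.6279 degrees

19.6279


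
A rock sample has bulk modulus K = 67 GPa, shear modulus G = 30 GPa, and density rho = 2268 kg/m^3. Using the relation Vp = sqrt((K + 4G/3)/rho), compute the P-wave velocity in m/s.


First compute the effective modulus:
K + 4G/3 = 67e9 + 4*30e9/3 = 107000000000.0 Pa
Then divide by density:
107000000000.0 / 2268 = 47178130.5115 Pa/(kg/m^3)
Take the square root:
Vp = sqrt(47178130.5115) = 6868.63 m/s

6868.63


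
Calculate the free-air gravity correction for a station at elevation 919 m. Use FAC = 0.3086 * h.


FAC = 0.3086 * h
= 0.3086 * 919
= 283.6034 mGal

283.6034


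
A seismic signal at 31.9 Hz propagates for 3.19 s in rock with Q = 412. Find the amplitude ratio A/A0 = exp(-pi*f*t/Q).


pi*f*t/Q = pi*31.9*3.19/412 = 0.775951
A/A0 = exp(-0.775951) = 0.460266

0.460266


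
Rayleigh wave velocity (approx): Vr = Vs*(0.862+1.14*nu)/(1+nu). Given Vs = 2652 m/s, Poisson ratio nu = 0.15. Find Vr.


Numerator factor = 0.862 + 1.14*0.15 = 1.033
Denominator = 1 + 0.15 = 1.15
Vr = 2652 * 1.033 / 1.15 = 2382.19 m/s

2382.19


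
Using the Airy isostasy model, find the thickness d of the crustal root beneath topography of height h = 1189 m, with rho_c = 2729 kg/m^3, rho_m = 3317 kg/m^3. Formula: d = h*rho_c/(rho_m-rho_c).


rho_m - rho_c = 3317 - 2729 = 588
d = 1189 * 2729 / 588
= 3244781 / 588
= 5518.34 m

5518.34


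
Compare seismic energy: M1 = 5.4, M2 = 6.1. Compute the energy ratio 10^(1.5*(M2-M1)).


M2 - M1 = 6.1 - 5.4 = 0.7
1.5 * 0.7 = 1.05
ratio = 10^1.05 = 11.22

11.22


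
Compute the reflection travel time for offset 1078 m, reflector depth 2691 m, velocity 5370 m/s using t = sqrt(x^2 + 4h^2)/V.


x^2 + 4h^2 = 1078^2 + 4*2691^2 = 1162084 + 28965924 = 30128008
sqrt(30128008) = 5488.8986
t = 5488.8986 / 5370 = 1.0221 s

1.0221


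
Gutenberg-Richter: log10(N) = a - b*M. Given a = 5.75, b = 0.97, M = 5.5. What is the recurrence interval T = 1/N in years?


log10(N) = 5.75 - 0.97*5.5 = 0.415
N = 10^0.415 = 2.60016
T = 1/N = 1/2.60016 = 0.3846 years

0.3846


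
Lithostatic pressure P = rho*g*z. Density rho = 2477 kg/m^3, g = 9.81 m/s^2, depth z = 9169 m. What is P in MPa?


P = rho * g * z / 1e6
= 2477 * 9.81 * 9169 / 1e6
= 222800923.53 / 1e6
= 222.8009 MPa

222.8009


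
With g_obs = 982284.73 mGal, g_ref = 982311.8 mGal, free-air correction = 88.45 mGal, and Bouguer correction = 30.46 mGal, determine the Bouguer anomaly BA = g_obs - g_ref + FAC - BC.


BA = g_obs - g_ref + FAC - BC
= 982284.73 - 982311.8 + 88.45 - 30.46
= 30.92 mGal

30.92


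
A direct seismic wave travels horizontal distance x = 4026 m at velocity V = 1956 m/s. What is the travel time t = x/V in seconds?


t = x / V
= 4026 / 1956
= 2.0583 s

2.0583


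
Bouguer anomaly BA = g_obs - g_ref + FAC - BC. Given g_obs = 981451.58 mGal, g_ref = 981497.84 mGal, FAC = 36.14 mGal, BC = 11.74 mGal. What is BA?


BA = g_obs - g_ref + FAC - BC
= 981451.58 - 981497.84 + 36.14 - 11.74
= -21.86 mGal

-21.86


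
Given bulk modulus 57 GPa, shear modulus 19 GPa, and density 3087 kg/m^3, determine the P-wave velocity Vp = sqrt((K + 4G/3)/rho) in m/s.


First compute the effective modulus:
K + 4G/3 = 57e9 + 4*19e9/3 = 82333333333.33 Pa
Then divide by density:
82333333333.33 / 3087 = 26670985.8547 Pa/(kg/m^3)
Take the square root:
Vp = sqrt(26670985.8547) = 5164.4 m/s

5164.4


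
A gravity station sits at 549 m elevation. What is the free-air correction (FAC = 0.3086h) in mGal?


FAC = 0.3086 * h
= 0.3086 * 549
= 169.4214 mGal

169.4214


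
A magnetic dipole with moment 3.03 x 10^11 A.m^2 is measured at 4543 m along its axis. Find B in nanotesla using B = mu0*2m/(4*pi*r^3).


m = 3.03 x 10^11 = 303000000000 A.m^2
2m = 606000000000 A.m^2
r^3 = 4543^3 = 93762291007
B = (4pi*10^-7) * 606000000000 / (4*pi * 93762291007) * 1e9
= 761522.05923 / 1178251698445.36 * 1e9
= 646.3153 nT

646.3153


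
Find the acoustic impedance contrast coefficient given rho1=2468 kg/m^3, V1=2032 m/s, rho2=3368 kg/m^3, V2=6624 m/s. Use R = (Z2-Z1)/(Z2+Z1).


Z1 = 2468 * 2032 = 5014976
Z2 = 3368 * 6624 = 22309632
R = (22309632 - 5014976) / (22309632 + 5014976) = 17294656 / 27324608 = 0.6329

0.6329


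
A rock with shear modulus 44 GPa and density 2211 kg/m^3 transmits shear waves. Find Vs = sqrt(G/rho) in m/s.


Convert G to Pa: G = 44e9 Pa
Compute G/rho = 44e9 / 2211 = 19900497.5124
Vs = sqrt(19900497.5124) = 4461.0 m/s

4461.0


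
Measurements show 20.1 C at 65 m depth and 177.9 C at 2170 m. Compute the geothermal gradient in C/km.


dT = 177.9 - 20.1 = 157.8 C
dz = 2170 - 65 = 2105 m
gradient = dT/dz * 1000 = 157.8/2105 * 1000 = 74.9644 C/km

74.9644


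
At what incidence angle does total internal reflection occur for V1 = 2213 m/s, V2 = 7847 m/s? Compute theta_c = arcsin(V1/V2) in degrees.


V1/V2 = 2213/7847 = 0.282019
theta_c = arcsin(0.282019) = 16.3807 degrees

16.3807


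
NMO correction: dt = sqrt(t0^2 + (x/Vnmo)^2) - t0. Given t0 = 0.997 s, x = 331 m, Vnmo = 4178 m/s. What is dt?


x/Vnmo = 331/4178 = 0.079225
(x/Vnmo)^2 = 0.006277
t0^2 = 0.994009
sqrt(0.994009 + 0.006277) = 1.000143
dt = 1.000143 - 0.997 = 0.003143

0.003143


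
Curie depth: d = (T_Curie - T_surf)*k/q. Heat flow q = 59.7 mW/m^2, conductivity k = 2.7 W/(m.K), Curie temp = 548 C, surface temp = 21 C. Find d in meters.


T_Curie - T_surf = 548 - 21 = 527 C
Convert q to W/m^2: 59.7 mW/m^2 = 0.0597 W/m^2
d = 527 * 2.7 / 0.0597 = 23834.17 m

23834.17


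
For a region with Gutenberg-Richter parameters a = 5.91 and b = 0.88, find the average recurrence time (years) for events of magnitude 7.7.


log10(N) = 5.91 - 0.88*7.7 = -0.866
N = 10^-0.866 = 0.136144
T = 1/N = 1/0.136144 = 7.3451 years

7.3451


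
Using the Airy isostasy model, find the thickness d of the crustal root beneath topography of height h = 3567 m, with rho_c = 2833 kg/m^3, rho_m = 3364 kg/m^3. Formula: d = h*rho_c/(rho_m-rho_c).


rho_m - rho_c = 3364 - 2833 = 531
d = 3567 * 2833 / 531
= 10105311 / 531
= 19030.72 m

19030.72


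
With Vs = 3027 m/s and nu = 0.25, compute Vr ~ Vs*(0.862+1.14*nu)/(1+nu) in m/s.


Numerator factor = 0.862 + 1.14*0.25 = 1.147
Denominator = 1 + 0.25 = 1.25
Vr = 3027 * 1.147 / 1.25 = 2777.58 m/s

2777.58


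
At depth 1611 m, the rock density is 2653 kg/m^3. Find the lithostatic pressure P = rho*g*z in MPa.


P = rho * g * z / 1e6
= 2653 * 9.81 * 1611 / 1e6
= 41927773.23 / 1e6
= 41.9278 MPa

41.9278


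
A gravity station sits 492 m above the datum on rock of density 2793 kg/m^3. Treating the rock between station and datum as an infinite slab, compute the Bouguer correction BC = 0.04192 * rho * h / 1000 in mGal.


BC = 0.04192 * rho * h / 1000
= 0.04192 * 2793 * 492 / 1000
= 57.6046 mGal

57.6046


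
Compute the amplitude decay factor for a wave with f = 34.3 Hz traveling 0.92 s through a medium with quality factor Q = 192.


pi*f*t/Q = pi*34.3*0.92/192 = 0.516334
A/A0 = exp(-0.516334) = 0.596704

0.596704


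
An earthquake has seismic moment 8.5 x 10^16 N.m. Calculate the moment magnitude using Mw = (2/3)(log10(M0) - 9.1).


log10(M0) = log10(8.5 x 10^16) = 16.9294
Mw = 2/3 * (16.9294 - 9.1)
= 2/3 * 7.8294
= 5.22

5.22


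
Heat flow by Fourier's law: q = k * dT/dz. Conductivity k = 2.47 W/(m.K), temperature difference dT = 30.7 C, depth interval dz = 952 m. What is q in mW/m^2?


q = k * dT / dz * 1000
= 2.47 * 30.7 / 952 * 1000
= 0.079652 * 1000
= 79.6523 mW/m^2

79.6523


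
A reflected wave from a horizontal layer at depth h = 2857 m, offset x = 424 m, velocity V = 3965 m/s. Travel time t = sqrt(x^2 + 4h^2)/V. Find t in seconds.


x^2 + 4h^2 = 424^2 + 4*2857^2 = 179776 + 32649796 = 32829572
sqrt(32829572) = 5729.7096
t = 5729.7096 / 3965 = 1.4451 s

1.4451


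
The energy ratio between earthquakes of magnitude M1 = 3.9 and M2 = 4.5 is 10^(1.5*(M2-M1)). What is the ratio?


M2 - M1 = 4.5 - 3.9 = 0.6
1.5 * 0.6 = 0.9
ratio = 10^0.9 = 7.94

7.94


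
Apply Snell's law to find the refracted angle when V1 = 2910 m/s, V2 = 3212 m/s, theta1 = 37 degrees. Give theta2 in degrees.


sin(theta1) = sin(37 deg) = 0.601815
sin(theta2) = V2/V1 * sin(theta1) = 3212/2910 * 0.601815 = 0.664271
theta2 = arcsin(0.664271) = 41.6265 degrees

41.6265


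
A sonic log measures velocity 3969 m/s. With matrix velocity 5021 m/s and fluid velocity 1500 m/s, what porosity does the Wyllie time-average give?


1/V - 1/Vm = 1/3969 - 1/5021 = 5.279e-05
1/Vf - 1/Vm = 1/1500 - 1/5021 = 0.0004675
phi = 5.279e-05 / 0.0004675 = 0.1129

0.1129


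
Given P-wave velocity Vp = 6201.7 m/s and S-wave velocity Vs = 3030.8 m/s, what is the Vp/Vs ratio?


Vp/Vs = 6201.7 / 3030.8
= 2.0462

2.0462


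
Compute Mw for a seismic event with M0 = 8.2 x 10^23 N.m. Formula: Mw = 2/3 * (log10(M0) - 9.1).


log10(M0) = log10(8.2 x 10^23) = 23.9138
Mw = 2/3 * (23.9138 - 9.1)
= 2/3 * 14.8138
= 9.88

9.88


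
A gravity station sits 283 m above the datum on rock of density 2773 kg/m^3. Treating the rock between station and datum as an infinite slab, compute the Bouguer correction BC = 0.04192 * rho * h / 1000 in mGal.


BC = 0.04192 * rho * h / 1000
= 0.04192 * 2773 * 283 / 1000
= 32.8971 mGal

32.8971


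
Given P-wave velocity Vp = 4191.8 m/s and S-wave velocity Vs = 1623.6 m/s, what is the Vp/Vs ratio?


Vp/Vs = 4191.8 / 1623.6
= 2.5818

2.5818


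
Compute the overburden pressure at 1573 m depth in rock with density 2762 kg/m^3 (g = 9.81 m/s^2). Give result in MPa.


P = rho * g * z / 1e6
= 2762 * 9.81 * 1573 / 1e6
= 42620781.06 / 1e6
= 42.6208 MPa

42.6208


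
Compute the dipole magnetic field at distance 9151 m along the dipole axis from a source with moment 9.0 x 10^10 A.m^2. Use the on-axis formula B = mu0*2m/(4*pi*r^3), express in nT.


m = 9.0 x 10^10 = 90000000000 A.m^2
2m = 180000000000 A.m^2
r^3 = 9151^3 = 766312069951
B = (4pi*10^-7) * 180000000000 / (4*pi * 766312069951) * 1e9
= 226194.671058 / 9629761477261.0 * 1e9
= 23.4891 nT

23.4891


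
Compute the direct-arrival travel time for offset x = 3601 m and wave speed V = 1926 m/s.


t = x / V
= 3601 / 1926
= 1.8697 s

1.8697


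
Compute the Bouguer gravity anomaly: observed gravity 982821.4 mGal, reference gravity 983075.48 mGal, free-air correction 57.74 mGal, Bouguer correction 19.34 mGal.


BA = g_obs - g_ref + FAC - BC
= 982821.4 - 983075.48 + 57.74 - 19.34
= -215.68 mGal

-215.68


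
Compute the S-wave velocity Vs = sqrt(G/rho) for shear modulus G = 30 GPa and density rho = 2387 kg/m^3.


Convert G to Pa: G = 30e9 Pa
Compute G/rho = 30e9 / 2387 = 12568077.0842
Vs = sqrt(12568077.0842) = 3545.15 m/s

3545.15


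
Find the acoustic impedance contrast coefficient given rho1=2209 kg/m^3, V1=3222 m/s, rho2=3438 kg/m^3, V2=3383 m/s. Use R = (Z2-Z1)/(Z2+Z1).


Z1 = 2209 * 3222 = 7117398
Z2 = 3438 * 3383 = 11630754
R = (11630754 - 7117398) / (11630754 + 7117398) = 4513356 / 18748152 = 0.2407

0.2407


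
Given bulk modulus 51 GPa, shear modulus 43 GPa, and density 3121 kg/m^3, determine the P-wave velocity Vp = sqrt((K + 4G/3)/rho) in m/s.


First compute the effective modulus:
K + 4G/3 = 51e9 + 4*43e9/3 = 108333333333.33 Pa
Then divide by density:
108333333333.33 / 3121 = 34711096.8707 Pa/(kg/m^3)
Take the square root:
Vp = sqrt(34711096.8707) = 5891.61 m/s

5891.61


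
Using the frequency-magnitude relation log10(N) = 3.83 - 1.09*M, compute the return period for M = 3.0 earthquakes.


log10(N) = 3.83 - 1.09*3.0 = 0.56
N = 10^0.56 = 3.630781
T = 1/N = 1/3.630781 = 0.2754 years

0.2754


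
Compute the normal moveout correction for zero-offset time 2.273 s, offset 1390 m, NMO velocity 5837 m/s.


x/Vnmo = 1390/5837 = 0.238136
(x/Vnmo)^2 = 0.056709
t0^2 = 5.166529
sqrt(5.166529 + 0.056709) = 2.28544
dt = 2.28544 - 2.273 = 0.01244

0.01244


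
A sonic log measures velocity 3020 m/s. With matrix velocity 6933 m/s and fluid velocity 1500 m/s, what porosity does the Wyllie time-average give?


1/V - 1/Vm = 1/3020 - 1/6933 = 0.00018689
1/Vf - 1/Vm = 1/1500 - 1/6933 = 0.00052243
phi = 0.00018689 / 0.00052243 = 0.3577

0.3577


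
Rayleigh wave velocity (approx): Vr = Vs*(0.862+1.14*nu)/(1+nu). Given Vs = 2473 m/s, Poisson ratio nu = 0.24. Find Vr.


Numerator factor = 0.862 + 1.14*0.24 = 1.1356
Denominator = 1 + 0.24 = 1.24
Vr = 2473 * 1.1356 / 1.24 = 2264.79 m/s

2264.79


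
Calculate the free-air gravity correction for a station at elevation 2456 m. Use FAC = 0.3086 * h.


FAC = 0.3086 * h
= 0.3086 * 2456
= 757.9216 mGal

757.9216


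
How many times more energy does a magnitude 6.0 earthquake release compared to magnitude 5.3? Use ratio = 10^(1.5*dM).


M2 - M1 = 6.0 - 5.3 = 0.7
1.5 * 0.7 = 1.05
ratio = 10^1.05 = 11.22

11.22


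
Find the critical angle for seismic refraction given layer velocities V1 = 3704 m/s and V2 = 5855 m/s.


V1/V2 = 3704/5855 = 0.632622
theta_c = arcsin(0.632622) = 39.2438 degrees

39.2438


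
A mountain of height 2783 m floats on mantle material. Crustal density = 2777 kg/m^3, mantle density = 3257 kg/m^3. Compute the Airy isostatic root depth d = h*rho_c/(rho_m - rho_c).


rho_m - rho_c = 3257 - 2777 = 480
d = 2783 * 2777 / 480
= 7728391 / 480
= 16100.81 m

16100.81


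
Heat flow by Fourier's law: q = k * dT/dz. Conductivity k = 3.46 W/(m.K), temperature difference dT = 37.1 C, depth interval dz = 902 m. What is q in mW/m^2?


q = k * dT / dz * 1000
= 3.46 * 37.1 / 902 * 1000
= 0.142313 * 1000
= 142.3126 mW/m^2

142.3126


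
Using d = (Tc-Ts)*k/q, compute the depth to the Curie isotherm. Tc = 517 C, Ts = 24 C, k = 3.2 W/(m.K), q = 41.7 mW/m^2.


T_Curie - T_surf = 517 - 24 = 493 C
Convert q to W/m^2: 41.7 mW/m^2 = 0.0417 W/m^2
d = 493 * 3.2 / 0.0417 = 37832.13 m

37832.13


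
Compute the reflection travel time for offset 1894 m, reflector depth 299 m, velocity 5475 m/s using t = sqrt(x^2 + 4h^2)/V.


x^2 + 4h^2 = 1894^2 + 4*299^2 = 3587236 + 357604 = 3944840
sqrt(3944840) = 1986.1621
t = 1986.1621 / 5475 = 0.3628 s

0.3628


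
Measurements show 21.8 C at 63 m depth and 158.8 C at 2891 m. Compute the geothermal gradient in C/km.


dT = 158.8 - 21.8 = 137.0 C
dz = 2891 - 63 = 2828 m
gradient = dT/dz * 1000 = 137.0/2828 * 1000 = 48.4441 C/km

48.4441


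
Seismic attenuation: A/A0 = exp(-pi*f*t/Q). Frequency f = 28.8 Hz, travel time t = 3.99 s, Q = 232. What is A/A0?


pi*f*t/Q = pi*28.8*3.99/232 = 1.556063
A/A0 = exp(-1.556063) = 0.210965

0.210965


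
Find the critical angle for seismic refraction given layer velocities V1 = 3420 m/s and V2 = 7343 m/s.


V1/V2 = 3420/7343 = 0.46575
theta_c = arcsin(0.46575) = 27.7588 degrees

27.7588


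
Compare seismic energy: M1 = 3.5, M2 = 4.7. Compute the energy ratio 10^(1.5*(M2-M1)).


M2 - M1 = 4.7 - 3.5 = 1.2
1.5 * 1.2 = 1.8
ratio = 10^1.8 = 63.1

63.1


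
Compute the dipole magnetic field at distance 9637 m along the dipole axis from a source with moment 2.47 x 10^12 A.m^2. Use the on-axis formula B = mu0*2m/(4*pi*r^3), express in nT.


m = 2.47 x 10^12 = 2470000000000 A.m^2
2m = 4940000000000 A.m^2
r^3 = 9637^3 = 895005237853
B = (4pi*10^-7) * 4940000000000 / (4*pi * 895005237853) * 1e9
= 6207787.083493 / 11246967520653.48 * 1e9
= 551.9521 nT

551.9521


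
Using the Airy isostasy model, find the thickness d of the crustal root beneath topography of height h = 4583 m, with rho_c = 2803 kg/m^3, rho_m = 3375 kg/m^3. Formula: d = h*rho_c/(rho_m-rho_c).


rho_m - rho_c = 3375 - 2803 = 572
d = 4583 * 2803 / 572
= 12846149 / 572
= 22458.3 m

22458.3


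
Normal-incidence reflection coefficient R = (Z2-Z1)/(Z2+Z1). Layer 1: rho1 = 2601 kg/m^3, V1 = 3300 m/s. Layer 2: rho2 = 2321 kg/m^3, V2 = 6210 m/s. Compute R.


Z1 = 2601 * 3300 = 8583300
Z2 = 2321 * 6210 = 14413410
R = (14413410 - 8583300) / (14413410 + 8583300) = 5830110 / 22996710 = 0.2535

0.2535


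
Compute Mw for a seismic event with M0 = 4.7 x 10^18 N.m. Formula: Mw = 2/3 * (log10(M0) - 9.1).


log10(M0) = log10(4.7 x 10^18) = 18.6721
Mw = 2/3 * (18.6721 - 9.1)
= 2/3 * 9.5721
= 6.38

6.38


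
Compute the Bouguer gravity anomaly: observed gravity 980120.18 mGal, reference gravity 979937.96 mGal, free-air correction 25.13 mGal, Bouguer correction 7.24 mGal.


BA = g_obs - g_ref + FAC - BC
= 980120.18 - 979937.96 + 25.13 - 7.24
= 200.11 mGal

200.11


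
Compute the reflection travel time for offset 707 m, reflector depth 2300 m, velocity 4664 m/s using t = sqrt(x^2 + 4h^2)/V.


x^2 + 4h^2 = 707^2 + 4*2300^2 = 499849 + 21160000 = 21659849
sqrt(21659849) = 4654.0143
t = 4654.0143 / 4664 = 0.9979 s

0.9979


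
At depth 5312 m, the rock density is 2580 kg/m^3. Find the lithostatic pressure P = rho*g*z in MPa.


P = rho * g * z / 1e6
= 2580 * 9.81 * 5312 / 1e6
= 134445657.6 / 1e6
= 134.4457 MPa

134.4457


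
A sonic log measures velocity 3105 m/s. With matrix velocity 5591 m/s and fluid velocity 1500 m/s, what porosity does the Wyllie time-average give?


1/V - 1/Vm = 1/3105 - 1/5591 = 0.0001432
1/Vf - 1/Vm = 1/1500 - 1/5591 = 0.00048781
phi = 0.0001432 / 0.00048781 = 0.2936

0.2936


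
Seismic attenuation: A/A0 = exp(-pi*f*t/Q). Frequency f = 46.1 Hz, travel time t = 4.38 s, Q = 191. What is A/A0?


pi*f*t/Q = pi*46.1*4.38/191 = 3.321173
A/A0 = exp(-3.321173) = 0.03611

0.03611


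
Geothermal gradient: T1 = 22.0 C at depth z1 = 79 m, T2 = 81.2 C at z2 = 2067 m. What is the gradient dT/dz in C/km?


dT = 81.2 - 22.0 = 59.2 C
dz = 2067 - 79 = 1988 m
gradient = dT/dz * 1000 = 59.2/1988 * 1000 = 29.7787 C/km

29.7787


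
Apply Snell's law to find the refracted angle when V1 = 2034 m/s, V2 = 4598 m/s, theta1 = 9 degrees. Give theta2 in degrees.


sin(theta1) = sin(9 deg) = 0.156434
sin(theta2) = V2/V1 * sin(theta1) = 4598/2034 * 0.156434 = 0.353631
theta2 = arcsin(0.353631) = 20.7096 degrees

20.7096


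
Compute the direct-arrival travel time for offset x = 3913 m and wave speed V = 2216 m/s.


t = x / V
= 3913 / 2216
= 1.7658 s

1.7658


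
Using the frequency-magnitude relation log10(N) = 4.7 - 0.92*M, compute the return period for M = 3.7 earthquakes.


log10(N) = 4.7 - 0.92*3.7 = 1.296
N = 10^1.296 = 19.769696
T = 1/N = 1/19.769696 = 0.0506 years

0.0506


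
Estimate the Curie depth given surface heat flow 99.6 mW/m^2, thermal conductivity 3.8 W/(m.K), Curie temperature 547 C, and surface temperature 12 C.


T_Curie - T_surf = 547 - 12 = 535 C
Convert q to W/m^2: 99.6 mW/m^2 = 0.0996 W/m^2
d = 535 * 3.8 / 0.0996 = 20411.65 m

20411.65


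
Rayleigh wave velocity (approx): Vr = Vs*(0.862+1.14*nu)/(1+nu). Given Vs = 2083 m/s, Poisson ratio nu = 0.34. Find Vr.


Numerator factor = 0.862 + 1.14*0.34 = 1.2496
Denominator = 1 + 0.34 = 1.34
Vr = 2083 * 1.2496 / 1.34 = 1942.48 m/s

1942.48


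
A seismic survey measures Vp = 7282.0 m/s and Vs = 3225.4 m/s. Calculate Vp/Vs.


Vp/Vs = 7282.0 / 3225.4
= 2.2577

2.2577


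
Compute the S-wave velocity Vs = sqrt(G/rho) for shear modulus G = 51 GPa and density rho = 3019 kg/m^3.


Convert G to Pa: G = 51e9 Pa
Compute G/rho = 51e9 / 3019 = 16893010.9308
Vs = sqrt(16893010.9308) = 4110.11 m/s

4110.11


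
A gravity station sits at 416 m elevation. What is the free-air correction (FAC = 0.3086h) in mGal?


FAC = 0.3086 * h
= 0.3086 * 416
= 128.3776 mGal

128.3776


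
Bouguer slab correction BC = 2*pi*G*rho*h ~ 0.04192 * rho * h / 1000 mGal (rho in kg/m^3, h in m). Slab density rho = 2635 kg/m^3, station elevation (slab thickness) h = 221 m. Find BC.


BC = 0.04192 * rho * h / 1000
= 0.04192 * 2635 * 221 / 1000
= 24.4115 mGal

24.4115


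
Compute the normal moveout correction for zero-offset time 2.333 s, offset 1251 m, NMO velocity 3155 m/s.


x/Vnmo = 1251/3155 = 0.396513
(x/Vnmo)^2 = 0.157223
t0^2 = 5.442889
sqrt(5.442889 + 0.157223) = 2.366456
dt = 2.366456 - 2.333 = 0.033456

0.033456


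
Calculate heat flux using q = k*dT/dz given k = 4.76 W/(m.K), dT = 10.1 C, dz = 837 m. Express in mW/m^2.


q = k * dT / dz * 1000
= 4.76 * 10.1 / 837 * 1000
= 0.057438 * 1000
= 57.4385 mW/m^2

57.4385


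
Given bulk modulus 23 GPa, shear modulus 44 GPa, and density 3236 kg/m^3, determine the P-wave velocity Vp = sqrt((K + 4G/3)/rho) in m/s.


First compute the effective modulus:
K + 4G/3 = 23e9 + 4*44e9/3 = 81666666666.67 Pa
Then divide by density:
81666666666.67 / 3236 = 25236918.0058 Pa/(kg/m^3)
Take the square root:
Vp = sqrt(25236918.0058) = 5023.64 m/s

5023.64


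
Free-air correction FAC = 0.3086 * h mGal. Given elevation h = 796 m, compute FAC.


FAC = 0.3086 * h
= 0.3086 * 796
= 245.6456 mGal

245.6456


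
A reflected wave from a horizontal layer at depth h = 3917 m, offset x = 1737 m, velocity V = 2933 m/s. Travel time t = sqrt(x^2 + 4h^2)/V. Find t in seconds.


x^2 + 4h^2 = 1737^2 + 4*3917^2 = 3017169 + 61371556 = 64388725
sqrt(64388725) = 8024.2585
t = 8024.2585 / 2933 = 2.7359 s

2.7359


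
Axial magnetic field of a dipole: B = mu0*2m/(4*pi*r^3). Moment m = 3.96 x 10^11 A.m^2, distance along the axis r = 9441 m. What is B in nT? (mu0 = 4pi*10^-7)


m = 3.96 x 10^11 = 396000000000 A.m^2
2m = 792000000000 A.m^2
r^3 = 9441^3 = 841499753121
B = (4pi*10^-7) * 792000000000 / (4*pi * 841499753121) * 1e9
= 995256.552657 / 10574597769610.23 * 1e9
= 94.1177 nT

94.1177


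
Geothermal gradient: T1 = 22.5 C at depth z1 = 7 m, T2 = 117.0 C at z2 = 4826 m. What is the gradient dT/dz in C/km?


dT = 117.0 - 22.5 = 94.5 C
dz = 4826 - 7 = 4819 m
gradient = dT/dz * 1000 = 94.5/4819 * 1000 = 19.6099 C/km

19.6099


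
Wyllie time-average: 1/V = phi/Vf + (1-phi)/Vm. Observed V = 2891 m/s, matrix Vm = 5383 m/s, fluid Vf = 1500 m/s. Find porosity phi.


1/V - 1/Vm = 1/2891 - 1/5383 = 0.00016013
1/Vf - 1/Vm = 1/1500 - 1/5383 = 0.0004809
phi = 0.00016013 / 0.0004809 = 0.333

0.333


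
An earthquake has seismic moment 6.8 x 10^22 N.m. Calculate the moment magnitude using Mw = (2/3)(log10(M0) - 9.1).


log10(M0) = log10(6.8 x 10^22) = 22.8325
Mw = 2/3 * (22.8325 - 9.1)
= 2/3 * 13.7325
= 9.16

9.16


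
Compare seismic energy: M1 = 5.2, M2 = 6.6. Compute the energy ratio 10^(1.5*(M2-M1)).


M2 - M1 = 6.6 - 5.2 = 1.4
1.5 * 1.4 = 2.1
ratio = 10^2.1 = 125.89

125.89


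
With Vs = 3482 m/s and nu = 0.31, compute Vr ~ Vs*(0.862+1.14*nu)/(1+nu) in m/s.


Numerator factor = 0.862 + 1.14*0.31 = 1.2154
Denominator = 1 + 0.31 = 1.31
Vr = 3482 * 1.2154 / 1.31 = 3230.55 m/s

3230.55


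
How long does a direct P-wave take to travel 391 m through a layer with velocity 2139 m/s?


t = x / V
= 391 / 2139
= 0.1828 s

0.1828


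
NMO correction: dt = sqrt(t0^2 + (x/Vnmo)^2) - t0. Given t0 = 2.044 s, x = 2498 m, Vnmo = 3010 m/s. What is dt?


x/Vnmo = 2498/3010 = 0.8299
(x/Vnmo)^2 = 0.688735
t0^2 = 4.177936
sqrt(4.177936 + 0.688735) = 2.206053
dt = 2.206053 - 2.044 = 0.162053

0.162053


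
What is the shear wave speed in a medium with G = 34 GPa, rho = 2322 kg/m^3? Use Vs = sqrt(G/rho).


Convert G to Pa: G = 34e9 Pa
Compute G/rho = 34e9 / 2322 = 14642549.5263
Vs = sqrt(14642549.5263) = 3826.56 m/s

3826.56


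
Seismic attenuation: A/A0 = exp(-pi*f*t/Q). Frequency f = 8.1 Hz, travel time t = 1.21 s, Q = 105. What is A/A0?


pi*f*t/Q = pi*8.1*1.21/105 = 0.293245
A/A0 = exp(-0.293245) = 0.745839

0.745839


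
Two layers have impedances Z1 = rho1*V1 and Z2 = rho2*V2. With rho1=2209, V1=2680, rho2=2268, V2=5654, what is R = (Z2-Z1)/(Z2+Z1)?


Z1 = 2209 * 2680 = 5920120
Z2 = 2268 * 5654 = 12823272
R = (12823272 - 5920120) / (12823272 + 5920120) = 6903152 / 18743392 = 0.3683

0.3683


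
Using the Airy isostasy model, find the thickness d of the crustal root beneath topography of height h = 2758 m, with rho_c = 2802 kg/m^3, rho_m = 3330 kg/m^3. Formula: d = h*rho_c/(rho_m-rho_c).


rho_m - rho_c = 3330 - 2802 = 528
d = 2758 * 2802 / 528
= 7727916 / 528
= 14636.2 m

14636.2


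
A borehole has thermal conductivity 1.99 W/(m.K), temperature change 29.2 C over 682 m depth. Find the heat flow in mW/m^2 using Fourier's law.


q = k * dT / dz * 1000
= 1.99 * 29.2 / 682 * 1000
= 0.085202 * 1000
= 85.2023 mW/m^2

85.2023


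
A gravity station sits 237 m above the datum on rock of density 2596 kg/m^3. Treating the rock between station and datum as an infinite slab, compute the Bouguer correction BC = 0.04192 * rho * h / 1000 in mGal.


BC = 0.04192 * rho * h / 1000
= 0.04192 * 2596 * 237 / 1000
= 25.7914 mGal

25.7914


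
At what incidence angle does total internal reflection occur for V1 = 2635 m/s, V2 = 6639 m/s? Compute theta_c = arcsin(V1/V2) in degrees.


V1/V2 = 2635/6639 = 0.396897
theta_c = arcsin(0.396897) = 23.3843 degrees

23.3843


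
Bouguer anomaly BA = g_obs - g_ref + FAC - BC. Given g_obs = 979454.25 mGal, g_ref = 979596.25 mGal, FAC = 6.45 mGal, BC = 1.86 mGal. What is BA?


BA = g_obs - g_ref + FAC - BC
= 979454.25 - 979596.25 + 6.45 - 1.86
= -137.41 mGal

-137.41


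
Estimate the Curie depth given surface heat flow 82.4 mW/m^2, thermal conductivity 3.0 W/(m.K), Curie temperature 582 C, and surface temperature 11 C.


T_Curie - T_surf = 582 - 11 = 571 C
Convert q to W/m^2: 82.4 mW/m^2 = 0.0824 W/m^2
d = 571 * 3.0 / 0.0824 = 20788.83 m

20788.83


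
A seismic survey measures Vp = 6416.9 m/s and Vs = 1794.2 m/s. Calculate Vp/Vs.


Vp/Vs = 6416.9 / 1794.2
= 3.5765

3.5765


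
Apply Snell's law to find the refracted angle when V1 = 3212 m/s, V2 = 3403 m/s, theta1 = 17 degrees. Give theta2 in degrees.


sin(theta1) = sin(17 deg) = 0.292372
sin(theta2) = V2/V1 * sin(theta1) = 3403/3212 * 0.292372 = 0.309757
theta2 = arcsin(0.309757) = 18.0446 degrees

18.0446
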